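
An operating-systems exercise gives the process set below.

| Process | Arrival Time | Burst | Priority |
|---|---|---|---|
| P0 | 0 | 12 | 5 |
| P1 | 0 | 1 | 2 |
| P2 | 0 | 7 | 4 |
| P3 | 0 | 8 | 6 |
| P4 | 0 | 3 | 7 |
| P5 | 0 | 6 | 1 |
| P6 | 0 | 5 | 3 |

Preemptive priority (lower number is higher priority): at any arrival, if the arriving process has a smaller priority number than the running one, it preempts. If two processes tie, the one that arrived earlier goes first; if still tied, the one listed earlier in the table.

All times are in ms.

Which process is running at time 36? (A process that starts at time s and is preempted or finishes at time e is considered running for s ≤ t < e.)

Schedule: | P5 0-6 | P1 6-7 | P6 7-12 | P2 12-19 | P0 19-31 | P3 31-39 | P4 39-42 |
Completion: P0=31  P1=7  P2=19  P3=39  P4=42  P5=6  P6=12

P3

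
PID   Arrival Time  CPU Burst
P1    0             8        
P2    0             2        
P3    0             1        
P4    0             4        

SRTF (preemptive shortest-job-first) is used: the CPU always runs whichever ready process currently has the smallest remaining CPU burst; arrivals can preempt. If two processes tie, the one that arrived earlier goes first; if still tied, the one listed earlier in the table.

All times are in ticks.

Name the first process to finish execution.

Gantt: | P3 0-1 | P2 1-3 | P4 3-7 | P1 7-15 |
Completion: P1=15  P2=3  P3=1  P4=7
Turnaround (C−A): P1=15  P2=3  P3=1  P4=7
Finish order: P3 → P2 → P4 → P1

P3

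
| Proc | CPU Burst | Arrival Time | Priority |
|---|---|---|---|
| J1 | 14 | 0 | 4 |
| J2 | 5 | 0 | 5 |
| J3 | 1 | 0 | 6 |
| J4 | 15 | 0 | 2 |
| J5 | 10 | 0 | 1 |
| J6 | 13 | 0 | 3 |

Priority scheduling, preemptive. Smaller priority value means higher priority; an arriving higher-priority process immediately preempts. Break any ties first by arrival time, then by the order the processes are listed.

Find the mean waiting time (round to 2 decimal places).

Schedule: | J5 0-10 | J4 10-25 | J6 25-38 | J1 38-52 | J2 52-57 | J3 57-58 |
Completion: J1=52  J2=57  J3=58  J4=25  J5=10  J6=38
Turnaround (C−A): J1=52  J2=57  J3=58  J4=25  J5=10  J6=38
Waiting times: J1=38, J2=52, J3=57, J4=10, J5=0, J6=25
Average waiting = (38+52+57+10+0+25) / 6 = 182/6 = 30.33

30.33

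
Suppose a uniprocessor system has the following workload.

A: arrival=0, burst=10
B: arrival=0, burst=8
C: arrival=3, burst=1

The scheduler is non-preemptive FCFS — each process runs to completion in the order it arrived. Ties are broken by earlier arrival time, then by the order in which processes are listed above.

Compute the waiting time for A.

0

Gantt: | A 0-10 | B 10-18 | C 18-19 |
Completion: A=10  B=18  C=19
Turnaround (C−A): A=10  B=18  C=16
Waiting(A) = turnaround − burst = 10 − 10 = 0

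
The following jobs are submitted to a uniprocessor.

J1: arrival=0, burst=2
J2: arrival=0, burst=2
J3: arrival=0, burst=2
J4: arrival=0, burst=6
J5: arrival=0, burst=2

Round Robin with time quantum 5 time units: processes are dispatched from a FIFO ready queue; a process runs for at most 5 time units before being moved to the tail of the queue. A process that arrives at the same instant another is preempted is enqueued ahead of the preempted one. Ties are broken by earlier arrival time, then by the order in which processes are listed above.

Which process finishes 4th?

Gantt: | J1 0-2 | J2 2-4 | J3 4-6 | J4 6-11 | J5 11-13 | J4 13-14 |
Completion: J1=2  J2=4  J3=6  J4=14  J5=13
Finish order: J1 → J2 → J3 → J5 → J4

J5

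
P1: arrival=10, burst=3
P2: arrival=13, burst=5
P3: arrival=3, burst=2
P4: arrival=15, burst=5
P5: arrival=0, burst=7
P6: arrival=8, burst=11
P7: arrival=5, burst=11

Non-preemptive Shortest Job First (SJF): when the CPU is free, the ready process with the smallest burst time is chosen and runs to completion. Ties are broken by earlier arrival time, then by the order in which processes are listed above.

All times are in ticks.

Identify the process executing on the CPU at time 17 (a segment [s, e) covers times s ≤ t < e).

P7

Schedule: | P5 0-7 | P3 7-9 | P7 9-20 | P1 20-23 | P2 23-28 | P4 28-33 | P6 33-44 |
Completion: P1=23  P2=28  P3=9  P4=33  P5=7  P6=44  P7=20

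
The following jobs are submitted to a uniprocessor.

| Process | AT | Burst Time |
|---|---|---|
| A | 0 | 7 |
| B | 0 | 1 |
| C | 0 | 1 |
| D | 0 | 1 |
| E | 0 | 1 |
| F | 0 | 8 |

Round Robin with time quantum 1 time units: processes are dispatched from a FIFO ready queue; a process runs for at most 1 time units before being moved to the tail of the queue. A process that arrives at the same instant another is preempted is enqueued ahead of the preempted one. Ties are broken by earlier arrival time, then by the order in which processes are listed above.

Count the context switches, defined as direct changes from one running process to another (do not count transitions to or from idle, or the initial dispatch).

17

Schedule: | A 0-1 | B 1-2 | C 2-3 | D 3-4 | E 4-5 | F 5-6 | A 6-7 | F 7-8 | A 8-9 | F 9-10 | A 10-11 | F 11-12 | A 12-13 | F 13-14 | A 14-15 | F 15-16 | A 16-17 | F 17-19 |
Completion: A=17  B=2  C=3  D=4  E=5  F=19
Turnaround (C−A): A=17  B=2  C=3  D=4  E=5  F=19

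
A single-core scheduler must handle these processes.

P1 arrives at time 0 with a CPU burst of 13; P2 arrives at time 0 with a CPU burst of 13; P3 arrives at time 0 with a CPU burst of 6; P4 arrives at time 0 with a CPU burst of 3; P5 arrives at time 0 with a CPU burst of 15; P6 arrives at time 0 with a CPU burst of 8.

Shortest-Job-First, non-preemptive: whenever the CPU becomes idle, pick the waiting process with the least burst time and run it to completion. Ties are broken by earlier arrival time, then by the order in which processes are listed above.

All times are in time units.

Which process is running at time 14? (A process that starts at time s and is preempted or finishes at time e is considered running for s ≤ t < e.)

Timeline: | P4 0-3 | P3 3-9 | P6 9-17 | P1 17-30 | P2 30-43 | P5 43-58 |
Completion: P1=30  P2=43  P3=9  P4=3  P5=58  P6=17

P6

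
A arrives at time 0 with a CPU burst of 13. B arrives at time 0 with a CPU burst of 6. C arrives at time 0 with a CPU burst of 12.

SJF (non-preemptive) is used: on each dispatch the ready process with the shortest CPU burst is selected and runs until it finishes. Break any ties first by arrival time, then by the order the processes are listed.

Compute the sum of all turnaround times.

55

Schedule: | B 0-6 | C 6-18 | A 18-31 |
Completion: A=31  B=6  C=18
Turnaround = completion − arrival: A=31, B=6, C=18
Total turnaround = 31 + 6 + 18 = 55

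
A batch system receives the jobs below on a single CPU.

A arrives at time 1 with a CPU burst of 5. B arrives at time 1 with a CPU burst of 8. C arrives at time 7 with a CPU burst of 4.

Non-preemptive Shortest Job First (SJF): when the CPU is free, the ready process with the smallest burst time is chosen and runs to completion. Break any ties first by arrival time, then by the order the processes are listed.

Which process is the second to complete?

Gantt: | idle 0-1 | A 1-6 | B 6-14 | C 14-18 |
Completion: A=6  B=14  C=18
Turnaround (C−A): A=5  B=13  C=11
Finish order: A → B → C

B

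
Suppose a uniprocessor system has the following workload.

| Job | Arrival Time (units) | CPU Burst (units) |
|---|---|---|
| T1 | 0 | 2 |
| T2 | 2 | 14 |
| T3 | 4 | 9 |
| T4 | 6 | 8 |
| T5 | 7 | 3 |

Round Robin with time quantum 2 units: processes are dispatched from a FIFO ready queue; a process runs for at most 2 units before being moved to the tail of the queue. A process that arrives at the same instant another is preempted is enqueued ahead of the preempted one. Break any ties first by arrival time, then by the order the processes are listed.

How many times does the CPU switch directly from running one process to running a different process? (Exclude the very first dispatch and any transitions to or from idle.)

Schedule: | T1 0-2 | T2 2-4 | T3 4-6 | T2 6-8 | T4 8-10 | T3 10-12 | T5 12-14 | T2 14-16 | T4 16-18 | T3 18-20 | T5 20-21 | T2 21-23 | T4 23-25 | T3 25-27 | T2 27-29 | T4 29-31 | T3 31-32 | T2 32-36 |
Completion: T1=2  T2=36  T3=32  T4=31  T5=21

17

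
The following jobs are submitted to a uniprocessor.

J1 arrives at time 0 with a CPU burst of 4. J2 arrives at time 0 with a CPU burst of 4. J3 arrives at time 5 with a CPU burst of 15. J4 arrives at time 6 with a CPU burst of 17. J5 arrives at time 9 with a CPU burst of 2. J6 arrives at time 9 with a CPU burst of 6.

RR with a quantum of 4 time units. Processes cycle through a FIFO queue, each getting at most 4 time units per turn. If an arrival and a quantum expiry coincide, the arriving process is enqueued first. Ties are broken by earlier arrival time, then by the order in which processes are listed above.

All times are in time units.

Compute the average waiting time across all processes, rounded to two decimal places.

12.67

Gantt: | J1 0-4 | J2 4-8 | J3 8-12 | J4 12-16 | J5 16-18 | J6 18-22 | J3 22-26 | J4 26-30 | J6 30-32 | J3 32-36 | J4 36-40 | J3 40-43 | J4 43-48 |
Completion: J1=4  J2=8  J3=43  J4=48  J5=18  J6=32
Turnaround (C−A): J1=4  J2=8  J3=38  J4=42  J5=9  J6=23
Waiting times: J1=0, J2=4, J3=23, J4=25, J5=7, J6=17
Average waiting = (0+4+23+25+7+17) / 6 = 76/6 = 12.67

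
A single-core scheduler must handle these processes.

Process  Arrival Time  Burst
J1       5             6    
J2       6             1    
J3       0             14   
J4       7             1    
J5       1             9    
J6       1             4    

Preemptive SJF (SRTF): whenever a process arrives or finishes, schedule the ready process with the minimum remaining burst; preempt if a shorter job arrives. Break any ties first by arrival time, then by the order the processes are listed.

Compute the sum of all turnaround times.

70

Gantt: | J3 0-1 | J6 1-5 | J1 5-6 | J2 6-7 | J4 7-8 | J1 8-13 | J5 13-22 | J3 22-35 |
Completion: J1=13  J2=7  J3=35  J4=8  J5=22  J6=5
Turnaround = completion − arrival: J1=8, J2=1, J3=35, J4=1, J5=21, J6=4
Total turnaround = 8 + 1 + 35 + 1 + 21 + 4 = 70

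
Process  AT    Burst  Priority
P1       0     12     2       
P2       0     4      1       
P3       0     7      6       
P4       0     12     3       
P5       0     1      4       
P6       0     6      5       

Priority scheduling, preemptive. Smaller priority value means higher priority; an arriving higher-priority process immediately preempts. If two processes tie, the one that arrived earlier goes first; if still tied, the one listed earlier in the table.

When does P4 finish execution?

28

Schedule: | P2 0-4 | P1 4-16 | P4 16-28 | P5 28-29 | P6 29-35 | P3 35-42 |
Completion: P1=16  P2=4  P3=42  P4=28  P5=29  P6=35
Turnaround (C−A): P1=16  P2=4  P3=42  P4=28  P5=29  P6=35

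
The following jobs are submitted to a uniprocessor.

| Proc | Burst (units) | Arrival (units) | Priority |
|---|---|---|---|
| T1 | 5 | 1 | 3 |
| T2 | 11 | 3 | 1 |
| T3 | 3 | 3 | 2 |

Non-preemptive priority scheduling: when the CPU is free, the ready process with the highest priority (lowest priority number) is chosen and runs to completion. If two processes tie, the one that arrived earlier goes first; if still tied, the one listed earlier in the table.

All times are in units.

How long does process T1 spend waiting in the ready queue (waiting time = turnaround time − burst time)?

Timeline: | idle 0-1 | T1 1-6 | T2 6-17 | T3 17-20 |
Completion: T1=6  T2=17  T3=20
Turnaround (C−A): T1=5  T2=14  T3=17
Waiting(T1) = turnaround − burst = 5 − 5 = 0

0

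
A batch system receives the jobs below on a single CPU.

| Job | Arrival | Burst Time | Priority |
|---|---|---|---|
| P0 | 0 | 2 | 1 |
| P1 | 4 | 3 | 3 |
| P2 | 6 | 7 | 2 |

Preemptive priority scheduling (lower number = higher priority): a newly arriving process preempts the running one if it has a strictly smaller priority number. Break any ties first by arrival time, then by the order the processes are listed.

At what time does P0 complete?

Timeline: | P0 0-2 | idle 2-4 | P1 4-6 | P2 6-13 | P1 13-14 |
Completion: P0=2  P1=14  P2=13
Turnaround (C−A): P0=2  P1=10  P2=7

2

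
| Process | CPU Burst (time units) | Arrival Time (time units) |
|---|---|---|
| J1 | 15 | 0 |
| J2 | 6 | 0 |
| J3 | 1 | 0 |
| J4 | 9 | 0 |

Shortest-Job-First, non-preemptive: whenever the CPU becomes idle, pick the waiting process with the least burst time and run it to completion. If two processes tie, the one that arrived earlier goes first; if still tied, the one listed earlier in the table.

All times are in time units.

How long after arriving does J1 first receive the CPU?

Schedule: | J3 0-1 | J2 1-7 | J4 7-16 | J1 16-31 |
Completion: J1=31  J2=7  J3=1  J4=16
Turnaround (C−A): J1=31  J2=7  J3=1  J4=16
Response(J1) = first start − arrival = 16 − 0 = 16

16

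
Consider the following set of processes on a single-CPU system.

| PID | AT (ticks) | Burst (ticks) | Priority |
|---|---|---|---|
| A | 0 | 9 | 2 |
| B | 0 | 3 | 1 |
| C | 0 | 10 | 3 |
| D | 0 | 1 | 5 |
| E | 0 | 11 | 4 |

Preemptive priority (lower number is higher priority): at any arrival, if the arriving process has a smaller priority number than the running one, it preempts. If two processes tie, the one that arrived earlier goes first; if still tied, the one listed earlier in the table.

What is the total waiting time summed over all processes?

70

Gantt: | B 0-3 | A 3-12 | C 12-22 | E 22-33 | D 33-34 |
Completion: A=12  B=3  C=22  D=34  E=33
Waiting = turnaround − burst: A=3, B=0, C=12, D=33, E=22
Total waiting = 3 + 0 + 12 + 33 + 22 = 70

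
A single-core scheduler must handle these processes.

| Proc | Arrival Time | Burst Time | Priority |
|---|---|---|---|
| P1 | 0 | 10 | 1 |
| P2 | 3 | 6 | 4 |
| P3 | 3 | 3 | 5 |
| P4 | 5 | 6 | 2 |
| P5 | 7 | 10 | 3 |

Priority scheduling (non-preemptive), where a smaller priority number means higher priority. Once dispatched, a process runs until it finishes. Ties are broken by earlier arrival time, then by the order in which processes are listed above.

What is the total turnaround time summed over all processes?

101

Gantt: | P1 0-10 | P4 10-16 | P5 16-26 | P2 26-32 | P3 32-35 |
Completion: P1=10  P2=32  P3=35  P4=16  P5=26
Turnaround = completion − arrival: P1=10, P2=29, P3=32, P4=11, P5=19
Total turnaround = 10 + 29 + 32 + 11 + 19 = 101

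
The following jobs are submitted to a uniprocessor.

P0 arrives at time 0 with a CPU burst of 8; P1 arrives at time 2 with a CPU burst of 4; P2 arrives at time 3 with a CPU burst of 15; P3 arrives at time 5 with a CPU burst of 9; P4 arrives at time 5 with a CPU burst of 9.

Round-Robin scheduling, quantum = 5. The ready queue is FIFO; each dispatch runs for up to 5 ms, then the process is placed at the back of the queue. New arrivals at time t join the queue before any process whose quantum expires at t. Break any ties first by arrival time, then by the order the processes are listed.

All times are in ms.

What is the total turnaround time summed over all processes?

Timeline: | P0 0-5 | P1 5-9 | P2 9-14 | P3 14-19 | P4 19-24 | P0 24-27 | P2 27-32 | P3 32-36 | P4 36-40 | P2 40-45 |
Completion: P0=27  P1=9  P2=45  P3=36  P4=40
Turnaround (C−A): P0=27  P1=7  P2=42  P3=31  P4=35
Turnaround = completion − arrival: P0=27, P1=7, P2=42, P3=31, P4=35
Total turnaround = 27 + 7 + 42 + 31 + 35 = 142

142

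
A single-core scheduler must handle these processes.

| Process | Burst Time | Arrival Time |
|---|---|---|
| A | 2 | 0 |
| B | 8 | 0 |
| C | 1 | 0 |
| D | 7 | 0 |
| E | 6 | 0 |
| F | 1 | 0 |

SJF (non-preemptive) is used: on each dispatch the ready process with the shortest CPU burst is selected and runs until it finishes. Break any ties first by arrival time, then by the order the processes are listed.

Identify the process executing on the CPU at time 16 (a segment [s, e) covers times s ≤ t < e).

D

Schedule: | C 0-1 | F 1-2 | A 2-4 | E 4-10 | D 10-17 | B 17-25 |
Completion: A=4  B=25  C=1  D=17  E=10  F=2
Turnaround (C−A): A=4  B=25  C=1  D=17  E=10  F=2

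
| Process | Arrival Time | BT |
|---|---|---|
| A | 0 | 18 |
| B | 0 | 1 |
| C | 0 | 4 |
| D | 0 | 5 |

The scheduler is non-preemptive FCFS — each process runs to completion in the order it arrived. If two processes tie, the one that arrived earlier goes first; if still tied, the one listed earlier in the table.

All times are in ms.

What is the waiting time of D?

23

Schedule: | A 0-18 | B 18-19 | C 19-23 | D 23-28 |
Completion: A=18  B=19  C=23  D=28
Waiting(D) = turnaround − burst = 28 − 5 = 23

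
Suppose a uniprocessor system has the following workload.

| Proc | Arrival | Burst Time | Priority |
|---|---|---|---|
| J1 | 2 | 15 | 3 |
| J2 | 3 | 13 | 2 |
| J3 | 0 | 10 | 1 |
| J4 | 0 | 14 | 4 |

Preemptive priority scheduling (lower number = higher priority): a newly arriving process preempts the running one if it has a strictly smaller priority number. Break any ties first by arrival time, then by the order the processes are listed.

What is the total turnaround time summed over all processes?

118

Gantt: | J3 0-10 | J2 10-23 | J1 23-38 | J4 38-52 |
Completion: J1=38  J2=23  J3=10  J4=52
Turnaround (C−A): J1=36  J2=20  J3=10  J4=52
Turnaround = completion − arrival: J1=36, J2=20, J3=10, J4=52
Total turnaround = 36 + 20 + 10 + 52 = 118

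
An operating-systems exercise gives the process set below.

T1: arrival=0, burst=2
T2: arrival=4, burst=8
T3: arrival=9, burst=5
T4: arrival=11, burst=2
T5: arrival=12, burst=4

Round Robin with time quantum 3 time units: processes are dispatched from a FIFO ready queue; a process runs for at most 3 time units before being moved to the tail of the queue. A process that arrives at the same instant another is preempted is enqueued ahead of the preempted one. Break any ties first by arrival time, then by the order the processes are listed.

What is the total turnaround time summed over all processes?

43

Timeline: | T1 0-2 | idle 2-4 | T2 4-10 | T3 10-13 | T2 13-15 | T4 15-17 | T5 17-20 | T3 20-22 | T5 22-23 |
Completion: T1=2  T2=15  T3=22  T4=17  T5=23
Turnaround = completion − arrival: T1=2, T2=11, T3=13, T4=6, T5=11
Total turnaround = 2 + 11 + 13 + 6 + 11 = 43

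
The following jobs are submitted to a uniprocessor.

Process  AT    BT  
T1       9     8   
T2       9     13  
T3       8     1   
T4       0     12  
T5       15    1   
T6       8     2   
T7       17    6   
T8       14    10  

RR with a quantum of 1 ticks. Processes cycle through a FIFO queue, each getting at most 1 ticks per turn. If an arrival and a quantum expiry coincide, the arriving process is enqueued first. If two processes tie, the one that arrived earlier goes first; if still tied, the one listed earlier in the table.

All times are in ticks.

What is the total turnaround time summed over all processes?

Gantt: | T4 0-8 | T3 8-9 | T6 9-10 | T4 10-11 | T1 11-12 | T2 12-13 | T6 13-14 | T4 14-15 | T1 15-16 | T2 16-17 | T8 17-18 | T5 18-19 | T4 19-20 | T1 20-21 | T7 21-22 | T2 22-23 | T8 23-24 | T4 24-25 | T1 25-26 | T7 26-27 | T2 27-28 | T8 28-29 | T1 29-30 | T7 30-31 | T2 31-32 | T8 32-33 | T1 33-34 | T7 34-35 | T2 35-36 | T8 36-37 | T1 37-38 | T7 38-39 | T2 39-40 | T8 40-41 | T1 41-42 | T7 42-43 | T2 43-44 | T8 44-45 | T2 45-46 | T8 46-47 | T2 47-48 | T8 48-49 | T2 49-50 | T8 50-51 | T2 51-53 |
Completion: T1=42  T2=53  T3=9  T4=25  T5=19  T6=14  T7=43  T8=51
Turnaround (C−A): T1=33  T2=44  T3=1  T4=25  T5=4  T6=6  T7=26  T8=37
Turnaround = completion − arrival: T1=33, T2=44, T3=1, T4=25, T5=4, T6=6, T7=26, T8=37
Total turnaround = 33 + 44 + 1 + 25 + 4 + 6 + 26 + 37 = 176

176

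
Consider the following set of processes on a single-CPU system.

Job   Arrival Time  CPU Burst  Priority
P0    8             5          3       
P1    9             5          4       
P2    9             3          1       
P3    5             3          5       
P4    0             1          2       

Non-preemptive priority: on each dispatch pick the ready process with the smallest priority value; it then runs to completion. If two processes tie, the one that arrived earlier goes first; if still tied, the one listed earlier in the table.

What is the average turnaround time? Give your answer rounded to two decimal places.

5.60

Schedule: | P4 0-1 | idle 1-5 | P3 5-8 | P0 8-13 | P2 13-16 | P1 16-21 |
Completion: P0=13  P1=21  P2=16  P3=8  P4=1
Turnaround times: P0=5, P1=12, P2=7, P3=3, P4=1
Average turnaround = (5+12+7+3+1) / 5 = 28/5 = 5.60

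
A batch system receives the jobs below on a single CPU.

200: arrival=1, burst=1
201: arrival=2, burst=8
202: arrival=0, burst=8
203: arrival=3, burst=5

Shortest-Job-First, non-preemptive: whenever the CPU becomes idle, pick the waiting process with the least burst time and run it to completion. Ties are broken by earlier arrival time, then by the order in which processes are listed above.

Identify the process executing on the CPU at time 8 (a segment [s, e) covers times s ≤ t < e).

Timeline: | 202 0-8 | 200 8-9 | 203 9-14 | 201 14-22 |
Completion: 200=9  201=22  202=8  203=14

200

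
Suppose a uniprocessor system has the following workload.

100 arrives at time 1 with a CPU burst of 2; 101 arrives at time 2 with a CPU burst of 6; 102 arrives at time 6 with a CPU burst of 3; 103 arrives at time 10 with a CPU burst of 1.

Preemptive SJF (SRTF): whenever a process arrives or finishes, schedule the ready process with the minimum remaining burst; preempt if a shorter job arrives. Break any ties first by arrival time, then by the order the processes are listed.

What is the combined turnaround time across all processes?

Gantt: | idle 0-1 | 100 1-3 | 101 3-9 | 102 9-10 | 103 10-11 | 102 11-13 |
Completion: 100=3  101=9  102=13  103=11
Turnaround (C−A): 100=2  101=7  102=7  103=1
Turnaround = completion − arrival: 100=2, 101=7, 102=7, 103=1
Total turnaround = 2 + 7 + 7 + 1 = 17

17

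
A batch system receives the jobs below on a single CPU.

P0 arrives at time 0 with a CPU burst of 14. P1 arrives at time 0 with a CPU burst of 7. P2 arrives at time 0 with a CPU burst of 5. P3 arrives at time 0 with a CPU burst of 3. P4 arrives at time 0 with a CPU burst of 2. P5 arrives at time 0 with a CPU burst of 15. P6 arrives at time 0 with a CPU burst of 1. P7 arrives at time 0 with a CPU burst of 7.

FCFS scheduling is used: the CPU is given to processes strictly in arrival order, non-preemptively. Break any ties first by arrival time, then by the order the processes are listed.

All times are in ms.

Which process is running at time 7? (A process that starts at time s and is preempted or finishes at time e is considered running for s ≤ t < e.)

Gantt: | P0 0-14 | P1 14-21 | P2 21-26 | P3 26-29 | P4 29-31 | P5 31-46 | P6 46-47 | P7 47-54 |
Completion: P0=14  P1=21  P2=26  P3=29  P4=31  P5=46  P6=47  P7=54
Turnaround (C−A): P0=14  P1=21  P2=26  P3=29  P4=31  P5=46  P6=47  P7=54

P0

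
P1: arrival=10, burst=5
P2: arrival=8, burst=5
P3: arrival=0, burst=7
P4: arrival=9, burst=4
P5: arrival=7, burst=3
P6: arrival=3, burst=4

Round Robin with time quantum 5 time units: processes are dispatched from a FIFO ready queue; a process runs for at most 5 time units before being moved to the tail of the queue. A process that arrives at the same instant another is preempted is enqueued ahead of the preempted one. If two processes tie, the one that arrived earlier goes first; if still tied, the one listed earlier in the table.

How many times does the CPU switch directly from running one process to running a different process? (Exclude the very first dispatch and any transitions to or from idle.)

6

Timeline: | P3 0-5 | P6 5-9 | P3 9-11 | P5 11-14 | P2 14-19 | P4 19-23 | P1 23-28 |
Completion: P1=28  P2=19  P3=11  P4=23  P5=14  P6=9
Turnaround (C−A): P1=18  P2=11  P3=11  P4=14  P5=7  P6=6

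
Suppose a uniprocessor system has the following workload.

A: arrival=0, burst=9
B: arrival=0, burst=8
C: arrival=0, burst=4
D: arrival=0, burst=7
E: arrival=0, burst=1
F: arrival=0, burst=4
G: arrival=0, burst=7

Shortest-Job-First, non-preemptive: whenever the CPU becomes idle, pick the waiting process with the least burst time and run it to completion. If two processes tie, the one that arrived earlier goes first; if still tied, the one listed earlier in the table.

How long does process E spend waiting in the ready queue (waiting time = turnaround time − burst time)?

Schedule: | E 0-1 | C 1-5 | F 5-9 | D 9-16 | G 16-23 | B 23-31 | A 31-40 |
Completion: A=40  B=31  C=5  D=16  E=1  F=9  G=23
Turnaround (C−A): A=40  B=31  C=5  D=16  E=1  F=9  G=23
Waiting(E) = turnaround − burst = 1 − 1 = 0

0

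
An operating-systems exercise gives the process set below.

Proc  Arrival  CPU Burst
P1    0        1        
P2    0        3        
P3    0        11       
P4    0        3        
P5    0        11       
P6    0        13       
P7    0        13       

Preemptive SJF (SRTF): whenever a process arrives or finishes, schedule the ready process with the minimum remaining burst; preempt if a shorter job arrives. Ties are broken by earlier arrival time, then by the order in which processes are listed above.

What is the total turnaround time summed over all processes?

Schedule: | P1 0-1 | P2 1-4 | P4 4-7 | P3 7-18 | P5 18-29 | P6 29-42 | P7 42-55 |
Completion: P1=1  P2=4  P3=18  P4=7  P5=29  P6=42  P7=55
Turnaround (C−A): P1=1  P2=4  P3=18  P4=7  P5=29  P6=42  P7=55
Turnaround = completion − arrival: P1=1, P2=4, P3=18, P4=7, P5=29, P6=42, P7=55
Total turnaround = 1 + 4 + 18 + 7 + 29 + 42 + 55 = 156

156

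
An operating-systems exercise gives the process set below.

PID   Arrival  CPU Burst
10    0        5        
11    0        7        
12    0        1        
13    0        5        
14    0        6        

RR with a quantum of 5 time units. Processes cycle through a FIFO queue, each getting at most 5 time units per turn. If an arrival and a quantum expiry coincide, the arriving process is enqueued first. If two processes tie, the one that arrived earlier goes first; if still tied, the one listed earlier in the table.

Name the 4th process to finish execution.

11

Gantt: | 10 0-5 | 11 5-10 | 12 10-11 | 13 11-16 | 14 16-21 | 11 21-23 | 14 23-24 |
Completion: 10=5  11=23  12=11  13=16  14=24
Turnaround (C−A): 10=5  11=23  12=11  13=16  14=24
Finish order: 10 → 12 → 13 → 11 → 14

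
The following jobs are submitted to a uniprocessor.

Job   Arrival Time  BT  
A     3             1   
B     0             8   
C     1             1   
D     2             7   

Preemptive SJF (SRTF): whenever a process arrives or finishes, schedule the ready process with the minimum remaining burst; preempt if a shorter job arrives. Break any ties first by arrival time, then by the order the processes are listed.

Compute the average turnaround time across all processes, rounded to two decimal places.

6.75

Schedule: | B 0-1 | C 1-2 | B 2-3 | A 3-4 | B 4-10 | D 10-17 |
Completion: A=4  B=10  C=2  D=17
Turnaround (C−A): A=1  B=10  C=1  D=15
Turnaround times: A=1, B=10, C=1, D=15
Average turnaround = (1+10+1+15) / 4 = 27/4 = 6.75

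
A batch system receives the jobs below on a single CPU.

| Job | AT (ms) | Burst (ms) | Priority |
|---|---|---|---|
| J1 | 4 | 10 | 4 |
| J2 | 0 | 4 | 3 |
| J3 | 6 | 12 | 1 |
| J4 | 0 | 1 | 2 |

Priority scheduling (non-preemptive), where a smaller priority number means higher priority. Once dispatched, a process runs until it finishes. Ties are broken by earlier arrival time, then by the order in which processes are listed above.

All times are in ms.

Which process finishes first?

Schedule: | J4 0-1 | J2 1-5 | J1 5-15 | J3 15-27 |
Completion: J1=15  J2=5  J3=27  J4=1
Finish order: J4 → J2 → J1 → J3

J4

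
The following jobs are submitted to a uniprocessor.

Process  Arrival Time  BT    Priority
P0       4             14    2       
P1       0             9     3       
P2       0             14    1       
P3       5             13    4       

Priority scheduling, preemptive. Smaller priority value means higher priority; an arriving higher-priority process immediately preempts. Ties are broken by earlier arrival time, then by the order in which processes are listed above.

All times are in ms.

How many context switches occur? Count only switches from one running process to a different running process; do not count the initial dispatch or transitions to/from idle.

Gantt: | P2 0-14 | P0 14-28 | P1 28-37 | P3 37-50 |
Completion: P0=28  P1=37  P2=14  P3=50

3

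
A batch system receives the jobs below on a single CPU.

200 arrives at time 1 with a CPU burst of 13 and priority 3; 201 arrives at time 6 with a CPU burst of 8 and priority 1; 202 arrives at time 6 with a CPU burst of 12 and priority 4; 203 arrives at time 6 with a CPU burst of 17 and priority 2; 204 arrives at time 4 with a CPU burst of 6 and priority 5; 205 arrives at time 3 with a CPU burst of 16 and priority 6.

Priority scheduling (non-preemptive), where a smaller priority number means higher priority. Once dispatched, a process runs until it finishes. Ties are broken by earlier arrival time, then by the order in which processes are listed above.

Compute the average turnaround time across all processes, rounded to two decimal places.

38.33

Gantt: | idle 0-1 | 200 1-14 | 201 14-22 | 203 22-39 | 202 39-51 | 204 51-57 | 205 57-73 |
Completion: 200=14  201=22  202=51  203=39  204=57  205=73
Turnaround times: 200=13, 201=16, 202=45, 203=33, 204=53, 205=70
Average turnaround = (13+16+45+33+53+70) / 6 = 230/6 = 38.33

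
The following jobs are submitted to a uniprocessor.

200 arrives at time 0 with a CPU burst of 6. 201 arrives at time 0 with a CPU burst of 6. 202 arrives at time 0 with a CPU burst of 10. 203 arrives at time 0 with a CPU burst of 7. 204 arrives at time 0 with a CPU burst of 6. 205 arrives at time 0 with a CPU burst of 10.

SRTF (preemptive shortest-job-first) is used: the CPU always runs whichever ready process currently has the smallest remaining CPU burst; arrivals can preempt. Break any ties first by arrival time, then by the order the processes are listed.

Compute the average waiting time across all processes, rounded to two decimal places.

Timeline: | 200 0-6 | 201 6-12 | 204 12-18 | 203 18-25 | 202 25-35 | 205 35-45 |
Completion: 200=6  201=12  202=35  203=25  204=18  205=45
Turnaround (C−A): 200=6  201=12  202=35  203=25  204=18  205=45
Waiting times: 200=0, 201=6, 202=25, 203=18, 204=12, 205=35
Average waiting = (0+6+25+18+12+35) / 6 = 96/6 = 16.00

16.00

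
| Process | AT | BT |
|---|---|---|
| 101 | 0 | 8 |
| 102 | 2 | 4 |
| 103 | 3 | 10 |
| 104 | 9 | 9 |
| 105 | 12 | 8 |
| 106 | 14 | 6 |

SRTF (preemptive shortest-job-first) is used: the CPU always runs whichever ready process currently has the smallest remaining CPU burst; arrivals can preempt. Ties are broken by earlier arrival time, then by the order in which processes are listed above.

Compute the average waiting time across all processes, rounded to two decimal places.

Gantt: | 101 0-2 | 102 2-6 | 101 6-12 | 105 12-20 | 106 20-26 | 104 26-35 | 103 35-45 |
Completion: 101=12  102=6  103=45  104=35  105=20  106=26
Waiting times: 101=4, 102=0, 103=32, 104=17, 105=0, 106=6
Average waiting = (4+0+32+17+0+6) / 6 = 59/6 = 9.83

9.83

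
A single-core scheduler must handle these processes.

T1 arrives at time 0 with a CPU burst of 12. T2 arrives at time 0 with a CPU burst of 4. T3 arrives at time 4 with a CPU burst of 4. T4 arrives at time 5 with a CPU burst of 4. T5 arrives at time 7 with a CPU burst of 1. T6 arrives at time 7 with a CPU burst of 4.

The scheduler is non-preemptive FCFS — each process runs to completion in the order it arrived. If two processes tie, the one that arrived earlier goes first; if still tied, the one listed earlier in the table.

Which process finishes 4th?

T4

Gantt: | T1 0-12 | T2 12-16 | T3 16-20 | T4 20-24 | T5 24-25 | T6 25-29 |
Completion: T1=12  T2=16  T3=20  T4=24  T5=25  T6=29
Turnaround (C−A): T1=12  T2=16  T3=16  T4=19  T5=18  T6=22
Finish order: T1 → T2 → T3 → T4 → T5 → T6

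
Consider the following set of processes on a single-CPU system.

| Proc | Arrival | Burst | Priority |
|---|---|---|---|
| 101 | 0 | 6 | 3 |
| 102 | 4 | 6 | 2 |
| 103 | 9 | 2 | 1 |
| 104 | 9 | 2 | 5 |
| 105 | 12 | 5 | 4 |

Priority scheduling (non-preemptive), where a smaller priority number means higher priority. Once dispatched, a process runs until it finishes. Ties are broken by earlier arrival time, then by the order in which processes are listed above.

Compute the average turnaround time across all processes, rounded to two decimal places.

7.60

Gantt: | 101 0-6 | 102 6-12 | 103 12-14 | 105 14-19 | 104 19-21 |
Completion: 101=6  102=12  103=14  104=21  105=19
Turnaround (C−A): 101=6  102=8  103=5  104=12  105=7
Turnaround times: 101=6, 102=8, 103=5, 104=12, 105=7
Average turnaround = (6+8+5+12+7) / 5 = 38/5 = 7.60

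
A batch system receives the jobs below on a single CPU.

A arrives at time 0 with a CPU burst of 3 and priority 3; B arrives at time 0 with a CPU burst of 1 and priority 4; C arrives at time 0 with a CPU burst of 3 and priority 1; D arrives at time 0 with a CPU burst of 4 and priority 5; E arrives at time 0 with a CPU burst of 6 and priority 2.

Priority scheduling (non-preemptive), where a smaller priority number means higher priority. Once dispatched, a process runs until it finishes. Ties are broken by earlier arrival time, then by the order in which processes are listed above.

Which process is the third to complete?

A

Gantt: | C 0-3 | E 3-9 | A 9-12 | B 12-13 | D 13-17 |
Completion: A=12  B=13  C=3  D=17  E=9
Finish order: C → E → A → B → D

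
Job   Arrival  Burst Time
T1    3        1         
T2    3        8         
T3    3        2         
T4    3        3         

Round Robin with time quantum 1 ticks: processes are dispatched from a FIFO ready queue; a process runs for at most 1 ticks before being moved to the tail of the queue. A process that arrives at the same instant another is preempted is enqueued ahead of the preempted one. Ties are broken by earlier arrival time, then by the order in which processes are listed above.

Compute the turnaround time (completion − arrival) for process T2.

14

Schedule: | idle 0-3 | T1 3-4 | T2 4-5 | T3 5-6 | T4 6-7 | T2 7-8 | T3 8-9 | T4 9-10 | T2 10-11 | T4 11-12 | T2 12-17 |
Completion: T1=4  T2=17  T3=9  T4=12
Turnaround (C−A): T1=1  T2=14  T3=6  T4=9
Turnaround(T2) = completion − arrival = 17 − 3 = 14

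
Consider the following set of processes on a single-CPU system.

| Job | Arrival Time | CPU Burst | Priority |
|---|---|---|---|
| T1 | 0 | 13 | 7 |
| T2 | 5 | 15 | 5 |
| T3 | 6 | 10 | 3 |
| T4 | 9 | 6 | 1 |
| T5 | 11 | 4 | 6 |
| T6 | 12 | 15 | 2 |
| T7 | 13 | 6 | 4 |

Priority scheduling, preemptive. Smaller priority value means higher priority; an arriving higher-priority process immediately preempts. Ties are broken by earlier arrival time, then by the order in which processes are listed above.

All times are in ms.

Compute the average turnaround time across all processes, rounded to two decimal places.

36.57

Gantt: | T1 0-5 | T2 5-6 | T3 6-9 | T4 9-15 | T6 15-30 | T3 30-37 | T7 37-43 | T2 43-57 | T5 57-61 | T1 61-69 |
Completion: T1=69  T2=57  T3=37  T4=15  T5=61  T6=30  T7=43
Turnaround times: T1=69, T2=52, T3=31, T4=6, T5=50, T6=18, T7=30
Average turnaround = (69+52+31+6+50+18+30) / 7 = 256/7 = 36.57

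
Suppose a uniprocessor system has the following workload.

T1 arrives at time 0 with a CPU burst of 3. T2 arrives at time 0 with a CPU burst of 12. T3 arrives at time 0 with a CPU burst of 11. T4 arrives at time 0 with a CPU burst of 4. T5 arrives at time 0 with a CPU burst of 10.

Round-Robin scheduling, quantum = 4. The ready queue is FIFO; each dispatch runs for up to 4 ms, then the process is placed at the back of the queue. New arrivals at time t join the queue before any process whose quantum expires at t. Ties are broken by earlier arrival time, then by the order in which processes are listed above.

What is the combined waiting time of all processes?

91

Timeline: | T1 0-3 | T2 3-7 | T3 7-11 | T4 11-15 | T5 15-19 | T2 19-23 | T3 23-27 | T5 27-31 | T2 31-35 | T3 35-38 | T5 38-40 |
Completion: T1=3  T2=35  T3=38  T4=15  T5=40
Turnaround (C−A): T1=3  T2=35  T3=38  T4=15  T5=40
Waiting = turnaround − burst: T1=0, T2=23, T3=27, T4=11, T5=30
Total waiting = 0 + 23 + 27 + 11 + 30 = 91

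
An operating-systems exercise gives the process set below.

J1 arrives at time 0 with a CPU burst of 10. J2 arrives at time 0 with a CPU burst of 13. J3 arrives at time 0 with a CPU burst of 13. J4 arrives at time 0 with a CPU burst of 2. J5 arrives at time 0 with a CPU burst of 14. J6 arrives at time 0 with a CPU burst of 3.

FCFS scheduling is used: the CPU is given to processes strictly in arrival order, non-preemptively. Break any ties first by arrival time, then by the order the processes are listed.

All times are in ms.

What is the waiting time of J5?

38

Gantt: | J1 0-10 | J2 10-23 | J3 23-36 | J4 36-38 | J5 38-52 | J6 52-55 |
Completion: J1=10  J2=23  J3=36  J4=38  J5=52  J6=55
Turnaround (C−A): J1=10  J2=23  J3=36  J4=38  J5=52  J6=55
Waiting(J5) = turnaround − burst = 52 − 14 = 38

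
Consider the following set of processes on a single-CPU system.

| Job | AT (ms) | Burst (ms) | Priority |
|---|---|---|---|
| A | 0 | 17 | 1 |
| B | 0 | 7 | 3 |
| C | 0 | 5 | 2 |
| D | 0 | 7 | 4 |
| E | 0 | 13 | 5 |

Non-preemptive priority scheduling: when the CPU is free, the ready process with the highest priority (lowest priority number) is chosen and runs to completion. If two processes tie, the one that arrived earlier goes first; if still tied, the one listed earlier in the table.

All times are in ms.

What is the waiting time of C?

17

Schedule: | A 0-17 | C 17-22 | B 22-29 | D 29-36 | E 36-49 |
Completion: A=17  B=29  C=22  D=36  E=49
Turnaround (C−A): A=17  B=29  C=22  D=36  E=49
Waiting(C) = turnaround − burst = 22 − 5 = 17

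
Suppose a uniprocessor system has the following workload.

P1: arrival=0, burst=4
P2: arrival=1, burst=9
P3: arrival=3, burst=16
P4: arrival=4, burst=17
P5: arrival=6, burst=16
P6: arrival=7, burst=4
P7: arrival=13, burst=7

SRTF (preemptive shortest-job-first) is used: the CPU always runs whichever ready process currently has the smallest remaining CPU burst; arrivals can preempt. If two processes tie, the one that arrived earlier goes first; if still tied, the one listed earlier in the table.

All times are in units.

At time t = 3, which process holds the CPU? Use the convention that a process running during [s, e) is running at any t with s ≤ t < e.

Timeline: | P1 0-4 | P2 4-7 | P6 7-11 | P2 11-17 | P7 17-24 | P3 24-40 | P5 40-56 | P4 56-73 |
Completion: P1=4  P2=17  P3=40  P4=73  P5=56  P6=11  P7=24
Turnaround (C−A): P1=4  P2=16  P3=37  P4=69  P5=50  P6=4  P7=11

P1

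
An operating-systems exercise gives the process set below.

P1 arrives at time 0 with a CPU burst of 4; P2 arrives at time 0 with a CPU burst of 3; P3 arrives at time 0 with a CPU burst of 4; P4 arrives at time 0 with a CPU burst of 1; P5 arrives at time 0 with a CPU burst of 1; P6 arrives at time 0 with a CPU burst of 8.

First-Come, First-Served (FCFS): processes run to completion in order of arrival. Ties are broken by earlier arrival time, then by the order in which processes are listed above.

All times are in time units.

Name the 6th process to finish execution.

P6

Timeline: | P1 0-4 | P2 4-7 | P3 7-11 | P4 11-12 | P5 12-13 | P6 13-21 |
Completion: P1=4  P2=7  P3=11  P4=12  P5=13  P6=21
Turnaround (C−A): P1=4  P2=7  P3=11  P4=12  P5=13  P6=21
Finish order: P1 → P2 → P3 → P4 → P5 → P6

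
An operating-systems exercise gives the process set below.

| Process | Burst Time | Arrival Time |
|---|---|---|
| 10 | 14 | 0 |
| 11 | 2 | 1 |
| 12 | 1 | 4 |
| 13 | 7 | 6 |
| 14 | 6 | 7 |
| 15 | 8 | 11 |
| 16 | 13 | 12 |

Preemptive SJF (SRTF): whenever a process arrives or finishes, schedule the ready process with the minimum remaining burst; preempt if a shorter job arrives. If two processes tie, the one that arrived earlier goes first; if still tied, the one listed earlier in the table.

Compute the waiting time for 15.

Timeline: | 10 0-1 | 11 1-3 | 10 3-4 | 12 4-5 | 10 5-6 | 13 6-13 | 14 13-19 | 15 19-27 | 10 27-38 | 16 38-51 |
Completion: 10=38  11=3  12=5  13=13  14=19  15=27  16=51
Waiting(15) = turnaround − burst = 16 − 8 = 8

8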